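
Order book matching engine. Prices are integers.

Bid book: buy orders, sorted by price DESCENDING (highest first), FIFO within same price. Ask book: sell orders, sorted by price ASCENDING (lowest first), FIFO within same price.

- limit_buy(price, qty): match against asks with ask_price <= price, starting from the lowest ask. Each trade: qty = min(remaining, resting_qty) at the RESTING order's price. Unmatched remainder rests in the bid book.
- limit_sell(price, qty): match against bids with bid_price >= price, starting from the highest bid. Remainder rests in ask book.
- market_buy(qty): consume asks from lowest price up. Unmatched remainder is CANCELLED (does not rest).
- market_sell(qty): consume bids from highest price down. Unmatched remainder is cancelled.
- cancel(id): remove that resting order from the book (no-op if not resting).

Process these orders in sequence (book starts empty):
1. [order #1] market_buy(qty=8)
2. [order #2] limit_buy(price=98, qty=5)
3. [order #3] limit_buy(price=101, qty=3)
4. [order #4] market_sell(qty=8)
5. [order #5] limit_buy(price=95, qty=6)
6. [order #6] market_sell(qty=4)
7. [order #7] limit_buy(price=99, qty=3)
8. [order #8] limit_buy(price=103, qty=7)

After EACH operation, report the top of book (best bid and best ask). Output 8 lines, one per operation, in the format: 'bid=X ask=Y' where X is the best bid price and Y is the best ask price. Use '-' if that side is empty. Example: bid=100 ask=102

Answer: bid=- ask=-
bid=98 ask=-
bid=101 ask=-
bid=- ask=-
bid=95 ask=-
bid=95 ask=-
bid=99 ask=-
bid=103 ask=-

Derivation:
After op 1 [order #1] market_buy(qty=8): fills=none; bids=[-] asks=[-]
After op 2 [order #2] limit_buy(price=98, qty=5): fills=none; bids=[#2:5@98] asks=[-]
After op 3 [order #3] limit_buy(price=101, qty=3): fills=none; bids=[#3:3@101 #2:5@98] asks=[-]
After op 4 [order #4] market_sell(qty=8): fills=#3x#4:3@101 #2x#4:5@98; bids=[-] asks=[-]
After op 5 [order #5] limit_buy(price=95, qty=6): fills=none; bids=[#5:6@95] asks=[-]
After op 6 [order #6] market_sell(qty=4): fills=#5x#6:4@95; bids=[#5:2@95] asks=[-]
After op 7 [order #7] limit_buy(price=99, qty=3): fills=none; bids=[#7:3@99 #5:2@95] asks=[-]
After op 8 [order #8] limit_buy(price=103, qty=7): fills=none; bids=[#8:7@103 #7:3@99 #5:2@95] asks=[-]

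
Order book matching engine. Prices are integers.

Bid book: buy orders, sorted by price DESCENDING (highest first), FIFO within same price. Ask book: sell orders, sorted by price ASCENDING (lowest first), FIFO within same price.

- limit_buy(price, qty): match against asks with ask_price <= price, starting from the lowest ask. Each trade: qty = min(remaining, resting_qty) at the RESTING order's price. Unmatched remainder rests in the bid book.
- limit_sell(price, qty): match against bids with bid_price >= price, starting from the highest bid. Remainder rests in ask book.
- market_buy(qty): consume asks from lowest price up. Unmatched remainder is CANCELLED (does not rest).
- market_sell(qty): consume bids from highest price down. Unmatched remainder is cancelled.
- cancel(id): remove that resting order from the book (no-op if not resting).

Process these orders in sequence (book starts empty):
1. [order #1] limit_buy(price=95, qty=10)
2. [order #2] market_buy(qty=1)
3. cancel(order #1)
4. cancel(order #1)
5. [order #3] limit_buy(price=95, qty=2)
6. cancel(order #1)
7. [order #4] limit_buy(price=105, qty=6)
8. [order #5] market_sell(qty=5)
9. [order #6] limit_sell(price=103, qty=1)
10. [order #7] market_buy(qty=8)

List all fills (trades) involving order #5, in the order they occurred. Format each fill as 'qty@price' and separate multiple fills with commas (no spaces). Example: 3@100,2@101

After op 1 [order #1] limit_buy(price=95, qty=10): fills=none; bids=[#1:10@95] asks=[-]
After op 2 [order #2] market_buy(qty=1): fills=none; bids=[#1:10@95] asks=[-]
After op 3 cancel(order #1): fills=none; bids=[-] asks=[-]
After op 4 cancel(order #1): fills=none; bids=[-] asks=[-]
After op 5 [order #3] limit_buy(price=95, qty=2): fills=none; bids=[#3:2@95] asks=[-]
After op 6 cancel(order #1): fills=none; bids=[#3:2@95] asks=[-]
After op 7 [order #4] limit_buy(price=105, qty=6): fills=none; bids=[#4:6@105 #3:2@95] asks=[-]
After op 8 [order #5] market_sell(qty=5): fills=#4x#5:5@105; bids=[#4:1@105 #3:2@95] asks=[-]
After op 9 [order #6] limit_sell(price=103, qty=1): fills=#4x#6:1@105; bids=[#3:2@95] asks=[-]
After op 10 [order #7] market_buy(qty=8): fills=none; bids=[#3:2@95] asks=[-]

Answer: 5@105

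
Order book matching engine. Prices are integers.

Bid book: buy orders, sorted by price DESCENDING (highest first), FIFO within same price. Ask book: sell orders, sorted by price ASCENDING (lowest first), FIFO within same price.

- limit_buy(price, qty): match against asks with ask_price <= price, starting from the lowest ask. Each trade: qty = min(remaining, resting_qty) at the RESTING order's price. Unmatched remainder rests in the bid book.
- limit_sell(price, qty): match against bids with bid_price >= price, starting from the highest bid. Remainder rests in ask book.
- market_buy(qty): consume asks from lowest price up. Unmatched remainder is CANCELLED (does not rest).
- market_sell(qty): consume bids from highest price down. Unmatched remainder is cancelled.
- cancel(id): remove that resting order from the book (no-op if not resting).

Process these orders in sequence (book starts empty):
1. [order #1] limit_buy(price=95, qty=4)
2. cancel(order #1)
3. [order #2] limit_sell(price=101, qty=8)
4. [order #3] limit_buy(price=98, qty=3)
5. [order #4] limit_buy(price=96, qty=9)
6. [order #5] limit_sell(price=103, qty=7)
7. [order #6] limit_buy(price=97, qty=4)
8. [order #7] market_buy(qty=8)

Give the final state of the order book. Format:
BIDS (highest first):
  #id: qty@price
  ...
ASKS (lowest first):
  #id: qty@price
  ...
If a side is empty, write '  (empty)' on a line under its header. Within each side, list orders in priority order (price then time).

After op 1 [order #1] limit_buy(price=95, qty=4): fills=none; bids=[#1:4@95] asks=[-]
After op 2 cancel(order #1): fills=none; bids=[-] asks=[-]
After op 3 [order #2] limit_sell(price=101, qty=8): fills=none; bids=[-] asks=[#2:8@101]
After op 4 [order #3] limit_buy(price=98, qty=3): fills=none; bids=[#3:3@98] asks=[#2:8@101]
After op 5 [order #4] limit_buy(price=96, qty=9): fills=none; bids=[#3:3@98 #4:9@96] asks=[#2:8@101]
After op 6 [order #5] limit_sell(price=103, qty=7): fills=none; bids=[#3:3@98 #4:9@96] asks=[#2:8@101 #5:7@103]
After op 7 [order #6] limit_buy(price=97, qty=4): fills=none; bids=[#3:3@98 #6:4@97 #4:9@96] asks=[#2:8@101 #5:7@103]
After op 8 [order #7] market_buy(qty=8): fills=#7x#2:8@101; bids=[#3:3@98 #6:4@97 #4:9@96] asks=[#5:7@103]

Answer: BIDS (highest first):
  #3: 3@98
  #6: 4@97
  #4: 9@96
ASKS (lowest first):
  #5: 7@103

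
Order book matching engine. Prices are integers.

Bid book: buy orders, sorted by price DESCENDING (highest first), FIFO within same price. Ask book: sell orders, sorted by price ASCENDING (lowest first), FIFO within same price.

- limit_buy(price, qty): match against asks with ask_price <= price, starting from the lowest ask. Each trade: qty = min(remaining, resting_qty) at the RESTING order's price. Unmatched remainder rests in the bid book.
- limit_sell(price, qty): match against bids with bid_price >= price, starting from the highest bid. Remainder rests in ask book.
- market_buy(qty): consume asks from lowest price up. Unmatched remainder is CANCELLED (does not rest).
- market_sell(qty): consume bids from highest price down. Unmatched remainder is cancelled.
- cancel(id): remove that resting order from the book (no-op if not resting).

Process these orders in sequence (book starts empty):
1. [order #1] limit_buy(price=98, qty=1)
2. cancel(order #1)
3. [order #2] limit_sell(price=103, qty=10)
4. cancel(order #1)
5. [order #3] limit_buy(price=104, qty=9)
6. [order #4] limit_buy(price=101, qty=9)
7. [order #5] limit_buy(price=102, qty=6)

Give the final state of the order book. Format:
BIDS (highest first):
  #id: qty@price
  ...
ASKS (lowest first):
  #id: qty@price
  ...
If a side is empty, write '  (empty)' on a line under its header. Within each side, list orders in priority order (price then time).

After op 1 [order #1] limit_buy(price=98, qty=1): fills=none; bids=[#1:1@98] asks=[-]
After op 2 cancel(order #1): fills=none; bids=[-] asks=[-]
After op 3 [order #2] limit_sell(price=103, qty=10): fills=none; bids=[-] asks=[#2:10@103]
After op 4 cancel(order #1): fills=none; bids=[-] asks=[#2:10@103]
After op 5 [order #3] limit_buy(price=104, qty=9): fills=#3x#2:9@103; bids=[-] asks=[#2:1@103]
After op 6 [order #4] limit_buy(price=101, qty=9): fills=none; bids=[#4:9@101] asks=[#2:1@103]
After op 7 [order #5] limit_buy(price=102, qty=6): fills=none; bids=[#5:6@102 #4:9@101] asks=[#2:1@103]

Answer: BIDS (highest first):
  #5: 6@102
  #4: 9@101
ASKS (lowest first):
  #2: 1@103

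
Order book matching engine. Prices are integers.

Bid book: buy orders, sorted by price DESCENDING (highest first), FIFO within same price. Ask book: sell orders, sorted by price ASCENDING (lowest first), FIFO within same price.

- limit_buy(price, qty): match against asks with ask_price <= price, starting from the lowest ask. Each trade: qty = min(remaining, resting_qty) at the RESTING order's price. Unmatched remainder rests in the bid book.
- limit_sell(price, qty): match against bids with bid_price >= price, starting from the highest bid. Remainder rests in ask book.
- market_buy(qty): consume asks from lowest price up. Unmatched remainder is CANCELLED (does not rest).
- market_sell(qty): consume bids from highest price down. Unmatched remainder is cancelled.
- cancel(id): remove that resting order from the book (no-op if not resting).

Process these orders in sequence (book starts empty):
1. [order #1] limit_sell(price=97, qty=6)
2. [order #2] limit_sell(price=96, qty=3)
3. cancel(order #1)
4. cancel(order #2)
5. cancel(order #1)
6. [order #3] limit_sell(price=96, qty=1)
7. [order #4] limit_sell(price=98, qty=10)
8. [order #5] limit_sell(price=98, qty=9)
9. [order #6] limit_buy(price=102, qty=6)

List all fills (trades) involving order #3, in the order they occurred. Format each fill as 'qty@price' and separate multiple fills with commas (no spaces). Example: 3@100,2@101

Answer: 1@96

Derivation:
After op 1 [order #1] limit_sell(price=97, qty=6): fills=none; bids=[-] asks=[#1:6@97]
After op 2 [order #2] limit_sell(price=96, qty=3): fills=none; bids=[-] asks=[#2:3@96 #1:6@97]
After op 3 cancel(order #1): fills=none; bids=[-] asks=[#2:3@96]
After op 4 cancel(order #2): fills=none; bids=[-] asks=[-]
After op 5 cancel(order #1): fills=none; bids=[-] asks=[-]
After op 6 [order #3] limit_sell(price=96, qty=1): fills=none; bids=[-] asks=[#3:1@96]
After op 7 [order #4] limit_sell(price=98, qty=10): fills=none; bids=[-] asks=[#3:1@96 #4:10@98]
After op 8 [order #5] limit_sell(price=98, qty=9): fills=none; bids=[-] asks=[#3:1@96 #4:10@98 #5:9@98]
After op 9 [order #6] limit_buy(price=102, qty=6): fills=#6x#3:1@96 #6x#4:5@98; bids=[-] asks=[#4:5@98 #5:9@98]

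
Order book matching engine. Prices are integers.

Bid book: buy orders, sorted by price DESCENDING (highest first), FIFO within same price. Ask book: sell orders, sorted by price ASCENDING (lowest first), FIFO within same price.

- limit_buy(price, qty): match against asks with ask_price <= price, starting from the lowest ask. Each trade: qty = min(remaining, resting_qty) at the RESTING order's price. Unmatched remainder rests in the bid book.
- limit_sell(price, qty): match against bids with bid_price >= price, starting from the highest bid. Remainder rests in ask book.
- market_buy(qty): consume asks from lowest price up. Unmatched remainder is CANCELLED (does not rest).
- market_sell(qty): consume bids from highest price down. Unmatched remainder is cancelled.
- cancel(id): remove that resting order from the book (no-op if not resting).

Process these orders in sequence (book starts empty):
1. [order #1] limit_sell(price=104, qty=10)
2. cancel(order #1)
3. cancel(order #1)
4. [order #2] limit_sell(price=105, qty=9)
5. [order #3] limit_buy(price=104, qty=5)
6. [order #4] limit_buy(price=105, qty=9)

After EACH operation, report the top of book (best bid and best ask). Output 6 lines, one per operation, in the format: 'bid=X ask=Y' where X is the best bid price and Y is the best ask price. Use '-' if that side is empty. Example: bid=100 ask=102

Answer: bid=- ask=104
bid=- ask=-
bid=- ask=-
bid=- ask=105
bid=104 ask=105
bid=104 ask=-

Derivation:
After op 1 [order #1] limit_sell(price=104, qty=10): fills=none; bids=[-] asks=[#1:10@104]
After op 2 cancel(order #1): fills=none; bids=[-] asks=[-]
After op 3 cancel(order #1): fills=none; bids=[-] asks=[-]
After op 4 [order #2] limit_sell(price=105, qty=9): fills=none; bids=[-] asks=[#2:9@105]
After op 5 [order #3] limit_buy(price=104, qty=5): fills=none; bids=[#3:5@104] asks=[#2:9@105]
After op 6 [order #4] limit_buy(price=105, qty=9): fills=#4x#2:9@105; bids=[#3:5@104] asks=[-]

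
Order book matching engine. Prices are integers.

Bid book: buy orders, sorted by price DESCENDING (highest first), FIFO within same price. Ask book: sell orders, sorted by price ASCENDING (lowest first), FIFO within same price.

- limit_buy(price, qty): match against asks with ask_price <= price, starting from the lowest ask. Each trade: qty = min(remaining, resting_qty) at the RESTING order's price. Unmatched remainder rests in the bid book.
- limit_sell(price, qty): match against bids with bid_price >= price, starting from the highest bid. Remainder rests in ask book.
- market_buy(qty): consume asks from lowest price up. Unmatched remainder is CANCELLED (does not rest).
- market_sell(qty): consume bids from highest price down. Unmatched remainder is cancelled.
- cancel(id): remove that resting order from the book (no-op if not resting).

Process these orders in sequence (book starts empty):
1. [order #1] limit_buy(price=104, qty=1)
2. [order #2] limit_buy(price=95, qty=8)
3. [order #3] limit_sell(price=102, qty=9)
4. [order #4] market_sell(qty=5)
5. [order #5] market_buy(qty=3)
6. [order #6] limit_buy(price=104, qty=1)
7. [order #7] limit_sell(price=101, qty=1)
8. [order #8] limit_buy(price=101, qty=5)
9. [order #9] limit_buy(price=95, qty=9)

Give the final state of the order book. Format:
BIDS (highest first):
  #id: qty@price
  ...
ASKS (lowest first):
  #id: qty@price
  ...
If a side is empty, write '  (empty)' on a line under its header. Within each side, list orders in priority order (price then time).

After op 1 [order #1] limit_buy(price=104, qty=1): fills=none; bids=[#1:1@104] asks=[-]
After op 2 [order #2] limit_buy(price=95, qty=8): fills=none; bids=[#1:1@104 #2:8@95] asks=[-]
After op 3 [order #3] limit_sell(price=102, qty=9): fills=#1x#3:1@104; bids=[#2:8@95] asks=[#3:8@102]
After op 4 [order #4] market_sell(qty=5): fills=#2x#4:5@95; bids=[#2:3@95] asks=[#3:8@102]
After op 5 [order #5] market_buy(qty=3): fills=#5x#3:3@102; bids=[#2:3@95] asks=[#3:5@102]
After op 6 [order #6] limit_buy(price=104, qty=1): fills=#6x#3:1@102; bids=[#2:3@95] asks=[#3:4@102]
After op 7 [order #7] limit_sell(price=101, qty=1): fills=none; bids=[#2:3@95] asks=[#7:1@101 #3:4@102]
After op 8 [order #8] limit_buy(price=101, qty=5): fills=#8x#7:1@101; bids=[#8:4@101 #2:3@95] asks=[#3:4@102]
After op 9 [order #9] limit_buy(price=95, qty=9): fills=none; bids=[#8:4@101 #2:3@95 #9:9@95] asks=[#3:4@102]

Answer: BIDS (highest first):
  #8: 4@101
  #2: 3@95
  #9: 9@95
ASKS (lowest first):
  #3: 4@102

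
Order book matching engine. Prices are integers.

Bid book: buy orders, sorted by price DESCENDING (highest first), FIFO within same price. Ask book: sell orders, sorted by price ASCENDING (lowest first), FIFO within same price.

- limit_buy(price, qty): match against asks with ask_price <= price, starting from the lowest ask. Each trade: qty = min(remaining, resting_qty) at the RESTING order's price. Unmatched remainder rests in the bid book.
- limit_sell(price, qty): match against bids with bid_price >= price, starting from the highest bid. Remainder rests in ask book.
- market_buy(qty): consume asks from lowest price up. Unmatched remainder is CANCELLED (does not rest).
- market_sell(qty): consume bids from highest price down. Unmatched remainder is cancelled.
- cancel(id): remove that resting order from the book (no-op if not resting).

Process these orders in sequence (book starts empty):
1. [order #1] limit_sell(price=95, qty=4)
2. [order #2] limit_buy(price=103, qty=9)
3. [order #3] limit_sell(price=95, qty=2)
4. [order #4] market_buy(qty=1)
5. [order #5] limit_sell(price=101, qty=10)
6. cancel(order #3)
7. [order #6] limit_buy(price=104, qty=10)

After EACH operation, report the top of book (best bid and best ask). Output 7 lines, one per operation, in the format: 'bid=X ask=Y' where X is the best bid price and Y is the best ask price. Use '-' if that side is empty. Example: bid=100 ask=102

Answer: bid=- ask=95
bid=103 ask=-
bid=103 ask=-
bid=103 ask=-
bid=- ask=101
bid=- ask=101
bid=104 ask=-

Derivation:
After op 1 [order #1] limit_sell(price=95, qty=4): fills=none; bids=[-] asks=[#1:4@95]
After op 2 [order #2] limit_buy(price=103, qty=9): fills=#2x#1:4@95; bids=[#2:5@103] asks=[-]
After op 3 [order #3] limit_sell(price=95, qty=2): fills=#2x#3:2@103; bids=[#2:3@103] asks=[-]
After op 4 [order #4] market_buy(qty=1): fills=none; bids=[#2:3@103] asks=[-]
After op 5 [order #5] limit_sell(price=101, qty=10): fills=#2x#5:3@103; bids=[-] asks=[#5:7@101]
After op 6 cancel(order #3): fills=none; bids=[-] asks=[#5:7@101]
After op 7 [order #6] limit_buy(price=104, qty=10): fills=#6x#5:7@101; bids=[#6:3@104] asks=[-]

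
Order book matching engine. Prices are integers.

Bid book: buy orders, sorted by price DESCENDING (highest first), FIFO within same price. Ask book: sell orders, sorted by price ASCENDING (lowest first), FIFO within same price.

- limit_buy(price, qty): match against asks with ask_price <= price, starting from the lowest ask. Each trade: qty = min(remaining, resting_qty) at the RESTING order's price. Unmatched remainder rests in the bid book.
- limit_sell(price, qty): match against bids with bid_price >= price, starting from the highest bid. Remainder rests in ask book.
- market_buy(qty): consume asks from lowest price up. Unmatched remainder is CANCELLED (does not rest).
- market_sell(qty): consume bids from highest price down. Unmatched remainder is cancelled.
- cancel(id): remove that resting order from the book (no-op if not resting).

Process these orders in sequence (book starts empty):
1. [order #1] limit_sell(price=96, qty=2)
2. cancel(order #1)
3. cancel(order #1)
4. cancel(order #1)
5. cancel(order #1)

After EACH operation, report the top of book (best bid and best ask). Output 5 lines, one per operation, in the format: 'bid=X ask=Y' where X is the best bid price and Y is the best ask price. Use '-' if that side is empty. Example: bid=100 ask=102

Answer: bid=- ask=96
bid=- ask=-
bid=- ask=-
bid=- ask=-
bid=- ask=-

Derivation:
After op 1 [order #1] limit_sell(price=96, qty=2): fills=none; bids=[-] asks=[#1:2@96]
After op 2 cancel(order #1): fills=none; bids=[-] asks=[-]
After op 3 cancel(order #1): fills=none; bids=[-] asks=[-]
After op 4 cancel(order #1): fills=none; bids=[-] asks=[-]
After op 5 cancel(order #1): fills=none; bids=[-] asks=[-]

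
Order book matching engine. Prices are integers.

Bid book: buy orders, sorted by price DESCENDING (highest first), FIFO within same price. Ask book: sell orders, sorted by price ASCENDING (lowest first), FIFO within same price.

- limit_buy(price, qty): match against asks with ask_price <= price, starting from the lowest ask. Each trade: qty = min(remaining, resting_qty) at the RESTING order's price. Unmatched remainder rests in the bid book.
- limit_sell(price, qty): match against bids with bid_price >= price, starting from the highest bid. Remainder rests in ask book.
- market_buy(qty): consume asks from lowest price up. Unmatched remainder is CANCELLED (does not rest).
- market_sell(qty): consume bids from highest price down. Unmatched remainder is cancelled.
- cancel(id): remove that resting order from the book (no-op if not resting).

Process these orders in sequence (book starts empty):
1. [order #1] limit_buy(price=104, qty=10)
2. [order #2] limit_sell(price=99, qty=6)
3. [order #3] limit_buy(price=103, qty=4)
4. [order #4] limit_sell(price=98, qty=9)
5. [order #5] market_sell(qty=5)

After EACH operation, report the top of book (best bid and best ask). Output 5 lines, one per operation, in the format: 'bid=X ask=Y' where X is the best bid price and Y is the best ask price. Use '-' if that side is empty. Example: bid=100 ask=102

Answer: bid=104 ask=-
bid=104 ask=-
bid=104 ask=-
bid=- ask=98
bid=- ask=98

Derivation:
After op 1 [order #1] limit_buy(price=104, qty=10): fills=none; bids=[#1:10@104] asks=[-]
After op 2 [order #2] limit_sell(price=99, qty=6): fills=#1x#2:6@104; bids=[#1:4@104] asks=[-]
After op 3 [order #3] limit_buy(price=103, qty=4): fills=none; bids=[#1:4@104 #3:4@103] asks=[-]
After op 4 [order #4] limit_sell(price=98, qty=9): fills=#1x#4:4@104 #3x#4:4@103; bids=[-] asks=[#4:1@98]
After op 5 [order #5] market_sell(qty=5): fills=none; bids=[-] asks=[#4:1@98]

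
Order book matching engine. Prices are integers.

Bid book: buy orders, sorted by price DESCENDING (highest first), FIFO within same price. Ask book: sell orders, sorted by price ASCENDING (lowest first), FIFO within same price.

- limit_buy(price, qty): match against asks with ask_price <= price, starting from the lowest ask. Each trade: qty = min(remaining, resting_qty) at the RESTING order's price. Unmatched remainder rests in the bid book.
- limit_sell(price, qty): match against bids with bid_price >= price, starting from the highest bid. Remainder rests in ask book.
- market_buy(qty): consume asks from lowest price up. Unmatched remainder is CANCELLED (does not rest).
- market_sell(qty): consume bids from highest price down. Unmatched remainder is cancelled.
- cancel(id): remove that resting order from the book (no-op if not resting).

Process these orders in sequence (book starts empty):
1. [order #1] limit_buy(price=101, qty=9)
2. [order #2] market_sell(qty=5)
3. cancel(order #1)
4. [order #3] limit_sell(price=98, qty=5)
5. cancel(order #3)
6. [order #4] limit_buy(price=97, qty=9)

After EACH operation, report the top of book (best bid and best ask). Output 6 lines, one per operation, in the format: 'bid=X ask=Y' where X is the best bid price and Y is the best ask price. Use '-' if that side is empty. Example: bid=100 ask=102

Answer: bid=101 ask=-
bid=101 ask=-
bid=- ask=-
bid=- ask=98
bid=- ask=-
bid=97 ask=-

Derivation:
After op 1 [order #1] limit_buy(price=101, qty=9): fills=none; bids=[#1:9@101] asks=[-]
After op 2 [order #2] market_sell(qty=5): fills=#1x#2:5@101; bids=[#1:4@101] asks=[-]
After op 3 cancel(order #1): fills=none; bids=[-] asks=[-]
After op 4 [order #3] limit_sell(price=98, qty=5): fills=none; bids=[-] asks=[#3:5@98]
After op 5 cancel(order #3): fills=none; bids=[-] asks=[-]
After op 6 [order #4] limit_buy(price=97, qty=9): fills=none; bids=[#4:9@97] asks=[-]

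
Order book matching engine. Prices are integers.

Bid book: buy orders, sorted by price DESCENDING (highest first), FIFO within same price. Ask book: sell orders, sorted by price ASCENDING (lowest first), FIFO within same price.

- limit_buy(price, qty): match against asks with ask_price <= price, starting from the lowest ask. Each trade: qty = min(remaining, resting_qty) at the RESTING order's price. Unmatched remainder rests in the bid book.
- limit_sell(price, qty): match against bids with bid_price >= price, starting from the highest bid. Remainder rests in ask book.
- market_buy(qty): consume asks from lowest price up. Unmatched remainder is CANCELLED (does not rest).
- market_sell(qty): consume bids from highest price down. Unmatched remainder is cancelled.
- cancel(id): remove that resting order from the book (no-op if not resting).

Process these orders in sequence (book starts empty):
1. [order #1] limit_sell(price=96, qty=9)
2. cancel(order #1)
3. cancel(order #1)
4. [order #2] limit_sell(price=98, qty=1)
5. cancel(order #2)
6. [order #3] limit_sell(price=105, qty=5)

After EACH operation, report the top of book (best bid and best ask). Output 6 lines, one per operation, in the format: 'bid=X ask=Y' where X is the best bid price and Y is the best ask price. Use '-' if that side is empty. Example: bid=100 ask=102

Answer: bid=- ask=96
bid=- ask=-
bid=- ask=-
bid=- ask=98
bid=- ask=-
bid=- ask=105

Derivation:
After op 1 [order #1] limit_sell(price=96, qty=9): fills=none; bids=[-] asks=[#1:9@96]
After op 2 cancel(order #1): fills=none; bids=[-] asks=[-]
After op 3 cancel(order #1): fills=none; bids=[-] asks=[-]
After op 4 [order #2] limit_sell(price=98, qty=1): fills=none; bids=[-] asks=[#2:1@98]
After op 5 cancel(order #2): fills=none; bids=[-] asks=[-]
After op 6 [order #3] limit_sell(price=105, qty=5): fills=none; bids=[-] asks=[#3:5@105]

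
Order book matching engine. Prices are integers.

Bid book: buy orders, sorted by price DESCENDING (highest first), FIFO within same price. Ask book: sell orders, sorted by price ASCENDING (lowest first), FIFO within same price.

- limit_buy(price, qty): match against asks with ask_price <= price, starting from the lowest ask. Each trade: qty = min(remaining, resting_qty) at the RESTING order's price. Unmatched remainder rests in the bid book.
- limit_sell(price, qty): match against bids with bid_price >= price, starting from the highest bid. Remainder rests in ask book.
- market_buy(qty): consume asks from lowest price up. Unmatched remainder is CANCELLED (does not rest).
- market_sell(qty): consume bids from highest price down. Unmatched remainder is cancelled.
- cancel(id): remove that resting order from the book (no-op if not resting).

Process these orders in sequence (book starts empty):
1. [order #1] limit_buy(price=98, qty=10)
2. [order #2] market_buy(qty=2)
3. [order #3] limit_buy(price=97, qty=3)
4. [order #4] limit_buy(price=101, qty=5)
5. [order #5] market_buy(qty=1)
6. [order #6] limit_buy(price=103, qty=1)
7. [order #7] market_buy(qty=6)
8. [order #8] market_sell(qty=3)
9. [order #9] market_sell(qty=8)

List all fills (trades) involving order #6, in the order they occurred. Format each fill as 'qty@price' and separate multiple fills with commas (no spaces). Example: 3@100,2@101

Answer: 1@103

Derivation:
After op 1 [order #1] limit_buy(price=98, qty=10): fills=none; bids=[#1:10@98] asks=[-]
After op 2 [order #2] market_buy(qty=2): fills=none; bids=[#1:10@98] asks=[-]
After op 3 [order #3] limit_buy(price=97, qty=3): fills=none; bids=[#1:10@98 #3:3@97] asks=[-]
After op 4 [order #4] limit_buy(price=101, qty=5): fills=none; bids=[#4:5@101 #1:10@98 #3:3@97] asks=[-]
After op 5 [order #5] market_buy(qty=1): fills=none; bids=[#4:5@101 #1:10@98 #3:3@97] asks=[-]
After op 6 [order #6] limit_buy(price=103, qty=1): fills=none; bids=[#6:1@103 #4:5@101 #1:10@98 #3:3@97] asks=[-]
After op 7 [order #7] market_buy(qty=6): fills=none; bids=[#6:1@103 #4:5@101 #1:10@98 #3:3@97] asks=[-]
After op 8 [order #8] market_sell(qty=3): fills=#6x#8:1@103 #4x#8:2@101; bids=[#4:3@101 #1:10@98 #3:3@97] asks=[-]
After op 9 [order #9] market_sell(qty=8): fills=#4x#9:3@101 #1x#9:5@98; bids=[#1:5@98 #3:3@97] asks=[-]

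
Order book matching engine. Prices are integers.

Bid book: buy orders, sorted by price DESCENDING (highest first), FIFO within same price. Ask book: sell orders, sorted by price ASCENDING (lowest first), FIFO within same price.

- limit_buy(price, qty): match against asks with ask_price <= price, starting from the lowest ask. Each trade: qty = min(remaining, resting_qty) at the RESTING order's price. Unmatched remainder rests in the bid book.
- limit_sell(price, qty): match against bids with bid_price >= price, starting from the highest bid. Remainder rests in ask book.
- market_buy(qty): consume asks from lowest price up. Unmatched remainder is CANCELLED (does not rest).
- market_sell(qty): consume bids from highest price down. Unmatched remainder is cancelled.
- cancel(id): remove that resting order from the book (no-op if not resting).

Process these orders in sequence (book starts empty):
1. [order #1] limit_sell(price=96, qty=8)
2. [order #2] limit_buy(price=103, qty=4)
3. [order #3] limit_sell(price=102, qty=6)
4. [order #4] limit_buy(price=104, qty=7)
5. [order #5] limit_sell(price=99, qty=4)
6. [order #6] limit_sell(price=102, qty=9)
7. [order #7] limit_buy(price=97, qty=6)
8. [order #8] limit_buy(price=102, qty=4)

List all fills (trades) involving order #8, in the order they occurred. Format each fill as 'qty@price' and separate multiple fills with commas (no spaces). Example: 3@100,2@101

After op 1 [order #1] limit_sell(price=96, qty=8): fills=none; bids=[-] asks=[#1:8@96]
After op 2 [order #2] limit_buy(price=103, qty=4): fills=#2x#1:4@96; bids=[-] asks=[#1:4@96]
After op 3 [order #3] limit_sell(price=102, qty=6): fills=none; bids=[-] asks=[#1:4@96 #3:6@102]
After op 4 [order #4] limit_buy(price=104, qty=7): fills=#4x#1:4@96 #4x#3:3@102; bids=[-] asks=[#3:3@102]
After op 5 [order #5] limit_sell(price=99, qty=4): fills=none; bids=[-] asks=[#5:4@99 #3:3@102]
After op 6 [order #6] limit_sell(price=102, qty=9): fills=none; bids=[-] asks=[#5:4@99 #3:3@102 #6:9@102]
After op 7 [order #7] limit_buy(price=97, qty=6): fills=none; bids=[#7:6@97] asks=[#5:4@99 #3:3@102 #6:9@102]
After op 8 [order #8] limit_buy(price=102, qty=4): fills=#8x#5:4@99; bids=[#7:6@97] asks=[#3:3@102 #6:9@102]

Answer: 4@99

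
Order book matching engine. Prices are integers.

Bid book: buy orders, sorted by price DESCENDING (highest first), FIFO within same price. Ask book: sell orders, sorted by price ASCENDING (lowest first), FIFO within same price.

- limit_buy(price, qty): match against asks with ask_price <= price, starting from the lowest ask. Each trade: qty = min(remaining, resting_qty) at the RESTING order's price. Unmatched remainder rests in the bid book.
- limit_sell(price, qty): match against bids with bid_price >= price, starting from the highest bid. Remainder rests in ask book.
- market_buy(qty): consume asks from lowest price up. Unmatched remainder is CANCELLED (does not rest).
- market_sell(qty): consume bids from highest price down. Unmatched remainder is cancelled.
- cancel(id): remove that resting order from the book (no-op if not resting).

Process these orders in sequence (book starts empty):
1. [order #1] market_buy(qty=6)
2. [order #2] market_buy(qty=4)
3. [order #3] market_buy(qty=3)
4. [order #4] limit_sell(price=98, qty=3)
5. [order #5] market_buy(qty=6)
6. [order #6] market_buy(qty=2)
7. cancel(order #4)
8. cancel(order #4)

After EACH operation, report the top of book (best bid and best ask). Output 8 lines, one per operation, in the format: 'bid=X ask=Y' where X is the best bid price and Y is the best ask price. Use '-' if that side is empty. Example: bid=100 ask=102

After op 1 [order #1] market_buy(qty=6): fills=none; bids=[-] asks=[-]
After op 2 [order #2] market_buy(qty=4): fills=none; bids=[-] asks=[-]
After op 3 [order #3] market_buy(qty=3): fills=none; bids=[-] asks=[-]
After op 4 [order #4] limit_sell(price=98, qty=3): fills=none; bids=[-] asks=[#4:3@98]
After op 5 [order #5] market_buy(qty=6): fills=#5x#4:3@98; bids=[-] asks=[-]
After op 6 [order #6] market_buy(qty=2): fills=none; bids=[-] asks=[-]
After op 7 cancel(order #4): fills=none; bids=[-] asks=[-]
After op 8 cancel(order #4): fills=none; bids=[-] asks=[-]

Answer: bid=- ask=-
bid=- ask=-
bid=- ask=-
bid=- ask=98
bid=- ask=-
bid=- ask=-
bid=- ask=-
bid=- ask=-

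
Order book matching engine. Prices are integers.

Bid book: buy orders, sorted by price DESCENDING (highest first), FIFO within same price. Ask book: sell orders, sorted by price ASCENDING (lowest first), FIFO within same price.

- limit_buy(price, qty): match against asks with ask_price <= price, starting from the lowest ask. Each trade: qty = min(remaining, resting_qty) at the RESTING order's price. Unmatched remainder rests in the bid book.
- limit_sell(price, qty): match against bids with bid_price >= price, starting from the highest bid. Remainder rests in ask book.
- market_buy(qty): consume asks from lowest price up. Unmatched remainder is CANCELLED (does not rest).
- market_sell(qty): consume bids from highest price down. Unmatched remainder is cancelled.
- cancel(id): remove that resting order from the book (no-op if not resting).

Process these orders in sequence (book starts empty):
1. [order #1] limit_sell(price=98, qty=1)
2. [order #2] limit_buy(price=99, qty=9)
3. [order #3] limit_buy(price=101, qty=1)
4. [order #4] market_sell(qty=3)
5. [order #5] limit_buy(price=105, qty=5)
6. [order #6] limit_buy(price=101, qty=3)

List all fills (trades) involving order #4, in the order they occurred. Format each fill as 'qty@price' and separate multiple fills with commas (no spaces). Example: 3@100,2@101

After op 1 [order #1] limit_sell(price=98, qty=1): fills=none; bids=[-] asks=[#1:1@98]
After op 2 [order #2] limit_buy(price=99, qty=9): fills=#2x#1:1@98; bids=[#2:8@99] asks=[-]
After op 3 [order #3] limit_buy(price=101, qty=1): fills=none; bids=[#3:1@101 #2:8@99] asks=[-]
After op 4 [order #4] market_sell(qty=3): fills=#3x#4:1@101 #2x#4:2@99; bids=[#2:6@99] asks=[-]
After op 5 [order #5] limit_buy(price=105, qty=5): fills=none; bids=[#5:5@105 #2:6@99] asks=[-]
After op 6 [order #6] limit_buy(price=101, qty=3): fills=none; bids=[#5:5@105 #6:3@101 #2:6@99] asks=[-]

Answer: 1@101,2@99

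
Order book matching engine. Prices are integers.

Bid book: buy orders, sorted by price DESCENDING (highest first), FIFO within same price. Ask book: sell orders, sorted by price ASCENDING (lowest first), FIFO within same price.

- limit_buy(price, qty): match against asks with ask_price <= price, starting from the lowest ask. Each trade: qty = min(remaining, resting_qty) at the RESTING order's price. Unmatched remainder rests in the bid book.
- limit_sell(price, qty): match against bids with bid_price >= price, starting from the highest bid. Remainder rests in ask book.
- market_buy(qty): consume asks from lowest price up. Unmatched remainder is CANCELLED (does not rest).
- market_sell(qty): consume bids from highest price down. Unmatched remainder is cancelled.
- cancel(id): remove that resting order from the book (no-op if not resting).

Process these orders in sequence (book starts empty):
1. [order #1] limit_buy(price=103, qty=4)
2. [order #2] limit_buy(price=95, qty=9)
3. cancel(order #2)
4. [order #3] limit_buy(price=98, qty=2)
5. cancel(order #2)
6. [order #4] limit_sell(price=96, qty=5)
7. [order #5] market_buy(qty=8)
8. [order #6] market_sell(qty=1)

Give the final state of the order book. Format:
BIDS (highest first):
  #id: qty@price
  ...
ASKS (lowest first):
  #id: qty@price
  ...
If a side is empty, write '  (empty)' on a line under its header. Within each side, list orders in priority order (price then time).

Answer: BIDS (highest first):
  (empty)
ASKS (lowest first):
  (empty)

Derivation:
After op 1 [order #1] limit_buy(price=103, qty=4): fills=none; bids=[#1:4@103] asks=[-]
After op 2 [order #2] limit_buy(price=95, qty=9): fills=none; bids=[#1:4@103 #2:9@95] asks=[-]
After op 3 cancel(order #2): fills=none; bids=[#1:4@103] asks=[-]
After op 4 [order #3] limit_buy(price=98, qty=2): fills=none; bids=[#1:4@103 #3:2@98] asks=[-]
After op 5 cancel(order #2): fills=none; bids=[#1:4@103 #3:2@98] asks=[-]
After op 6 [order #4] limit_sell(price=96, qty=5): fills=#1x#4:4@103 #3x#4:1@98; bids=[#3:1@98] asks=[-]
After op 7 [order #5] market_buy(qty=8): fills=none; bids=[#3:1@98] asks=[-]
After op 8 [order #6] market_sell(qty=1): fills=#3x#6:1@98; bids=[-] asks=[-]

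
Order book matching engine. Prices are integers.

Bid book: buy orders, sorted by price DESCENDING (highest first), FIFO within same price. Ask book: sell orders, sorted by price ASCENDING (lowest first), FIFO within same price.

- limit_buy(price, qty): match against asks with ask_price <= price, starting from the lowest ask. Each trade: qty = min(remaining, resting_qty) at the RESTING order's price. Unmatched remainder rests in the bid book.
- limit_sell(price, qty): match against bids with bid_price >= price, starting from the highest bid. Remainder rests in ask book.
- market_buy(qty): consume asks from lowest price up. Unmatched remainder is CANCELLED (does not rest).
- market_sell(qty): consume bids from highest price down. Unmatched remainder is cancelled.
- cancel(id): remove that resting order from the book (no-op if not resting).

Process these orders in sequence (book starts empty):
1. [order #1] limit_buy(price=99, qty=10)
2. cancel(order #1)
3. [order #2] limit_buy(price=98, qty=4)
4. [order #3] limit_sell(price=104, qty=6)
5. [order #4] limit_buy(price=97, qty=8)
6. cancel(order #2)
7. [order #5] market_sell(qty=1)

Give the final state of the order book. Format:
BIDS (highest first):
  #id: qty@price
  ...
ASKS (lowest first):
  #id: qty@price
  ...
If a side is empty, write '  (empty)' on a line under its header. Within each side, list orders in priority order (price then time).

After op 1 [order #1] limit_buy(price=99, qty=10): fills=none; bids=[#1:10@99] asks=[-]
After op 2 cancel(order #1): fills=none; bids=[-] asks=[-]
After op 3 [order #2] limit_buy(price=98, qty=4): fills=none; bids=[#2:4@98] asks=[-]
After op 4 [order #3] limit_sell(price=104, qty=6): fills=none; bids=[#2:4@98] asks=[#3:6@104]
After op 5 [order #4] limit_buy(price=97, qty=8): fills=none; bids=[#2:4@98 #4:8@97] asks=[#3:6@104]
After op 6 cancel(order #2): fills=none; bids=[#4:8@97] asks=[#3:6@104]
After op 7 [order #5] market_sell(qty=1): fills=#4x#5:1@97; bids=[#4:7@97] asks=[#3:6@104]

Answer: BIDS (highest first):
  #4: 7@97
ASKS (lowest first):
  #3: 6@104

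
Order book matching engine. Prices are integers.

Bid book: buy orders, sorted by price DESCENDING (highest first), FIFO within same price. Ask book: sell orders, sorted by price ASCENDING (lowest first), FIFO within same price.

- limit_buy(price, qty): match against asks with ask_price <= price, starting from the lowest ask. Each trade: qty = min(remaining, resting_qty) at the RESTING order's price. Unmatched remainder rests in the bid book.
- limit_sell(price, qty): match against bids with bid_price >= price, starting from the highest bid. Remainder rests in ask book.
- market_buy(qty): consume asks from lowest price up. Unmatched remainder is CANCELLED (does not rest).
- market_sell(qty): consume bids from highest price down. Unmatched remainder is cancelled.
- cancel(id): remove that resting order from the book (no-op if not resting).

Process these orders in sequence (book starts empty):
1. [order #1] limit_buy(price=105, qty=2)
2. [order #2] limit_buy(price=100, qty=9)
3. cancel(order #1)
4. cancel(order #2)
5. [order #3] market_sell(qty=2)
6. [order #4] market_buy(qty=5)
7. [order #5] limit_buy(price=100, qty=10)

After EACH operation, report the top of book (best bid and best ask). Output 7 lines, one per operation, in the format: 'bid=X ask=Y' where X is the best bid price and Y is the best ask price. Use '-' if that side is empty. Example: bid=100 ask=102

Answer: bid=105 ask=-
bid=105 ask=-
bid=100 ask=-
bid=- ask=-
bid=- ask=-
bid=- ask=-
bid=100 ask=-

Derivation:
After op 1 [order #1] limit_buy(price=105, qty=2): fills=none; bids=[#1:2@105] asks=[-]
After op 2 [order #2] limit_buy(price=100, qty=9): fills=none; bids=[#1:2@105 #2:9@100] asks=[-]
After op 3 cancel(order #1): fills=none; bids=[#2:9@100] asks=[-]
After op 4 cancel(order #2): fills=none; bids=[-] asks=[-]
After op 5 [order #3] market_sell(qty=2): fills=none; bids=[-] asks=[-]
After op 6 [order #4] market_buy(qty=5): fills=none; bids=[-] asks=[-]
After op 7 [order #5] limit_buy(price=100, qty=10): fills=none; bids=[#5:10@100] asks=[-]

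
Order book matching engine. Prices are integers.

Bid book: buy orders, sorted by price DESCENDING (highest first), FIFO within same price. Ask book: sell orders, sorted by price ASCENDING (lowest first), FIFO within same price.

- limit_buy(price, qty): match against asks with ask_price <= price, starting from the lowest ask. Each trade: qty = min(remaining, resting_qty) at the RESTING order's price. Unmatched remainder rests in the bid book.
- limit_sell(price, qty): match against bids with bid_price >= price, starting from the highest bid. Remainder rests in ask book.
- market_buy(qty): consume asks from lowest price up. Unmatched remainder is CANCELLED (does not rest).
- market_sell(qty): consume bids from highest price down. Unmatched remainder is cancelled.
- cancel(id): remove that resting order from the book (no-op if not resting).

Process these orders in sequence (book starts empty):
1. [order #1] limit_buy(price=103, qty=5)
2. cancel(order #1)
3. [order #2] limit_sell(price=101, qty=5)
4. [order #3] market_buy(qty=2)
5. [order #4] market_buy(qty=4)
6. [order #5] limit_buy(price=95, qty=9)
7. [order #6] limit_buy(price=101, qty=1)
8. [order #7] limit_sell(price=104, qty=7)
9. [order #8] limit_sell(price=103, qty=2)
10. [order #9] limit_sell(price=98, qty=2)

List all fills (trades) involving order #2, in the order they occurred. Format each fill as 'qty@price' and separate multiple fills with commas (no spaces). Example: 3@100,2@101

After op 1 [order #1] limit_buy(price=103, qty=5): fills=none; bids=[#1:5@103] asks=[-]
After op 2 cancel(order #1): fills=none; bids=[-] asks=[-]
After op 3 [order #2] limit_sell(price=101, qty=5): fills=none; bids=[-] asks=[#2:5@101]
After op 4 [order #3] market_buy(qty=2): fills=#3x#2:2@101; bids=[-] asks=[#2:3@101]
After op 5 [order #4] market_buy(qty=4): fills=#4x#2:3@101; bids=[-] asks=[-]
After op 6 [order #5] limit_buy(price=95, qty=9): fills=none; bids=[#5:9@95] asks=[-]
After op 7 [order #6] limit_buy(price=101, qty=1): fills=none; bids=[#6:1@101 #5:9@95] asks=[-]
After op 8 [order #7] limit_sell(price=104, qty=7): fills=none; bids=[#6:1@101 #5:9@95] asks=[#7:7@104]
After op 9 [order #8] limit_sell(price=103, qty=2): fills=none; bids=[#6:1@101 #5:9@95] asks=[#8:2@103 #7:7@104]
After op 10 [order #9] limit_sell(price=98, qty=2): fills=#6x#9:1@101; bids=[#5:9@95] asks=[#9:1@98 #8:2@103 #7:7@104]

Answer: 2@101,3@101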